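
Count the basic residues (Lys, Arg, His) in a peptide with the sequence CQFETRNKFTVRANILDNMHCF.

Matching residues: R6, K8, R12, H20.

4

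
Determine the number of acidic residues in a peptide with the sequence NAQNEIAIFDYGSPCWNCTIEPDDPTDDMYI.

7

The acidic residues are Asp (D) and Glu (E), whose side chains end in a carboxylate group.
Matching residues: E5, D10, E21, D23, D24, D27, D28.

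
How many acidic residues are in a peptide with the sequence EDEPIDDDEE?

8

The acidic residues are Asp (D) and Glu (E), whose side chains end in a carboxylate group.
Matching residues: E1, D2, E3, D6, D7, D8, E9, E10.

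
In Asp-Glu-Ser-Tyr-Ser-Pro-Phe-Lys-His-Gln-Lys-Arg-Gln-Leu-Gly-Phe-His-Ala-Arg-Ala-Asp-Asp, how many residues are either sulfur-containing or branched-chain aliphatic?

1

Sulfur-containing: C, M. Branched-chain aliphatic: I, L, V.
Sulfur-containing residues here: none (0).
Branched-chain aliphatic residues here: Leu14 (1).
The two groups share no amino acid, so total = 0 + 1 = 1.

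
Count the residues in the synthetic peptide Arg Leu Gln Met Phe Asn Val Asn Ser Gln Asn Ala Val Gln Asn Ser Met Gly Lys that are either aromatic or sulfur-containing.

3

Aromatic: F, W, Y. Sulfur-containing: C, M.
Aromatic residues here: Phe5 (1).
Sulfur-containing residues here: Met4, Met17 (2).
The two groups share no amino acid, so total = 1 + 2 = 3.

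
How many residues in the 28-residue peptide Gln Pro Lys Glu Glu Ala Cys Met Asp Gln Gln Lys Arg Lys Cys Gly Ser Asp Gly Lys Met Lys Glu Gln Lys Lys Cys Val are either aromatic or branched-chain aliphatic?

1

Aromatic: F, W, Y. Branched-chain aliphatic: I, L, V.
Aromatic residues here: none (0).
Branched-chain aliphatic residues here: Val28 (1).
The two groups share no amino acid, so total = 0 + 1 = 1.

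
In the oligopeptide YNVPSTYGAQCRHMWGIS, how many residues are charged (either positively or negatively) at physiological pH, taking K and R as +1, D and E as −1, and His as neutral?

1

Charged side chains at pH ~7.4: K, R (positive); D, E (negative).
Matching residues: R12.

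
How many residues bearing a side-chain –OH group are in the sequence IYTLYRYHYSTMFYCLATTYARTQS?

13

S, T, and Y are the three residues with a side-chain hydroxyl.
Matching residues: Y2, T3, Y5, Y7, Y9, S10, T11, Y14, T18, T19, Y20, T23, S25.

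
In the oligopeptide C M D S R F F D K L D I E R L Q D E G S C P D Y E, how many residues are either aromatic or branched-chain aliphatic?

Aromatic: F, W, Y. Branched-chain aliphatic: I, L, V.
Aromatic residues here: F6, F7, Y24 (3).
Branched-chain aliphatic residues here: L10, I12, L15 (3).
The two groups share no amino acid, so total = 3 + 3 = 6.

6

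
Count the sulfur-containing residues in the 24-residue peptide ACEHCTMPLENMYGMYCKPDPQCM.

The sulfur-bearing residues are cysteine (–SH) and methionine (–S–CH₃).
Matching residues: C2, C5, M7, M12, M15, C17, C23, M24.

8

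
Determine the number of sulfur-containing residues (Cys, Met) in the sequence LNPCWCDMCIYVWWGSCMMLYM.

Matching residues: C4, C6, M8, C9, C17, M18, M19, M22.

8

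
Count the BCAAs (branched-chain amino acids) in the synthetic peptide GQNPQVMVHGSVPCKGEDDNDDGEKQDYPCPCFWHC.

Valine (V), leucine (L), and isoleucine (I) are the branched-chain amino acids.
Matching residues: V6, V8, V12.

3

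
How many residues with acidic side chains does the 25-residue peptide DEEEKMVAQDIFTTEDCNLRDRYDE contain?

10

Aspartate (D) and glutamate (E) have carboxylic-acid side chains and are the acidic amino acids.
Matching residues: D1, E2, E3, E4, D10, E15, D16, D21, D24, E25.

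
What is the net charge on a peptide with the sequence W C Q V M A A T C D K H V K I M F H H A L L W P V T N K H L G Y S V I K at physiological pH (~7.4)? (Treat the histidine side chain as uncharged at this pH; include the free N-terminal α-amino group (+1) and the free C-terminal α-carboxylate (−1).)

The side chains ionized at physiological pH are Lys/Arg (+1) and Asp/Glu (−1); with His treated as neutral, nothing else contributes.
Positive (K, R): K11, K14, K28, K36 → +4.
Negative (D, E): D10 → −1.
The N-terminus (+1) and C-terminus (−1) cancel.
Net charge = (+4) + (−1) = +3.

+3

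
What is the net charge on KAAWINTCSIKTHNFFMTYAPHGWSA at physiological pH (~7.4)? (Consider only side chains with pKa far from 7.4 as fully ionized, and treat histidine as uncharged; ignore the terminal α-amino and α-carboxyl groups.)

At pH ~7.4 the Lys and Arg side chains are protonated (+1), the Asp and Glu side chains are deprotonated (−1), and with His taken as neutral all other side chains carry no charge.
Positive (K, R): K1, K11 → +2.
Negative (D, E): none → −0.
Net charge = (+2) + (−0) = +2.

+2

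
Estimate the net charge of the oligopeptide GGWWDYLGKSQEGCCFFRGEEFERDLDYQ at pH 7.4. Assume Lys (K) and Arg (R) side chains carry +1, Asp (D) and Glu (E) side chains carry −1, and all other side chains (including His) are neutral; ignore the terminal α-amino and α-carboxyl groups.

-4

Positive (K, R): K9, R18, R24 → +3.
Negative (D, E): D5, E12, E20, E21, E23, D25, D27 → −7.
Net charge = (+3) + (−7) = −4.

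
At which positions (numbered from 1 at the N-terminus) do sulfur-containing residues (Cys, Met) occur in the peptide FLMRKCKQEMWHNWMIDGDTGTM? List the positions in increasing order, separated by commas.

3, 6, 10, 15, 23

Matching residues: M3, C6, M10, M15, M23.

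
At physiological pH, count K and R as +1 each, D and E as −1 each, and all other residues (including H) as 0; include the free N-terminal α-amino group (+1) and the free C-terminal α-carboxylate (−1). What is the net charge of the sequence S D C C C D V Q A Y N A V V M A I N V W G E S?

Positive (K, R): none → +0.
Negative (D, E): D2, D6, E22 → −3.
The N-terminus (+1) and C-terminus (−1) cancel.
Net charge = (+0) + (−3) = −3.

-3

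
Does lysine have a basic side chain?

Yes

The basic amino acids are Lys (K), Arg (R), and His (H).
Lysine is in this group.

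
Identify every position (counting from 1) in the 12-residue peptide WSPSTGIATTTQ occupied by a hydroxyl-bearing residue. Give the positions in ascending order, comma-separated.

Matching residues: S2, S4, T5, T9, T10, T11.

2, 4, 5, 9, 10, 11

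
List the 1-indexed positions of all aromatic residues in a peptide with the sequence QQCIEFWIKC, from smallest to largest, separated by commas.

6, 7

F, W, and Y each carry an aromatic ring on the side chain.
Matching residues: F6, W7.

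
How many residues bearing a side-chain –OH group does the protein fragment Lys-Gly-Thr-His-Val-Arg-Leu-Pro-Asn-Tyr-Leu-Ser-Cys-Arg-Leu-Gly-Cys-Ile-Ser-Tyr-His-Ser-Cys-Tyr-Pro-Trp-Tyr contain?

Serine (S), threonine (T), and tyrosine (Y) each carry a hydroxyl group on the side chain.
Matching residues: Thr3, Tyr10, Ser12, Ser19, Tyr20, Ser22, Tyr24, Tyr27.

8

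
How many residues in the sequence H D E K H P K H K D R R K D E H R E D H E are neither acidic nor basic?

Acidic: D, E. Basic: K, R, H. All other residues are neither.
Matching residues: P6.

1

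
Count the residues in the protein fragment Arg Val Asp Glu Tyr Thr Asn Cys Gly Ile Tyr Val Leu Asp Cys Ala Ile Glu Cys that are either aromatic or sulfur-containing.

5

Aromatic: F, W, Y. Sulfur-containing: C, M.
Aromatic residues here: Tyr5, Tyr11 (2).
Sulfur-containing residues here: Cys8, Cys15, Cys19 (3).
The two groups share no amino acid, so total = 2 + 3 = 5.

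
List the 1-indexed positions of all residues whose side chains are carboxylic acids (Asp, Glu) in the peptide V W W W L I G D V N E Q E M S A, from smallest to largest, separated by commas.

Matching residues: D8, E11, E13.

8, 11, 13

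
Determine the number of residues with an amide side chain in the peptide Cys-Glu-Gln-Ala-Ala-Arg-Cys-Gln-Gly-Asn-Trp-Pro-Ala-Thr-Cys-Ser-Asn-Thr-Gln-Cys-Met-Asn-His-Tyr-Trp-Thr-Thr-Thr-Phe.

6

Asparagine (N) and glutamine (Q) have uncharged amide side chains.
Matching residues: Gln3, Gln8, Asn10, Asn17, Gln19, Asn22.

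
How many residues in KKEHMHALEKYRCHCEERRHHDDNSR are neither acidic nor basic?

8

Acidic: D, E. Basic: K, R, H. All other residues are neither.
Matching residues: M5, A7, L8, Y11, C13, C15, N24, S25.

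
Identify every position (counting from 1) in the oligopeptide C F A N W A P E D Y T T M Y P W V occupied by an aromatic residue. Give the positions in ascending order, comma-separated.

Phenylalanine (F), tryptophan (W), and tyrosine (Y) have aromatic ring side chains.
Matching residues: F2, W5, Y10, Y14, W16.

2, 5, 10, 14, 16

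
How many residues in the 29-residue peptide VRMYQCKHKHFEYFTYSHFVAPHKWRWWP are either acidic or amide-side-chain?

2

Acidic: D, E. Amide-side-chain: N, Q.
Acidic residues here: E12 (1).
Amide-side-chain residues here: Q5 (1).
The two groups share no amino acid, so total = 1 + 1 = 2.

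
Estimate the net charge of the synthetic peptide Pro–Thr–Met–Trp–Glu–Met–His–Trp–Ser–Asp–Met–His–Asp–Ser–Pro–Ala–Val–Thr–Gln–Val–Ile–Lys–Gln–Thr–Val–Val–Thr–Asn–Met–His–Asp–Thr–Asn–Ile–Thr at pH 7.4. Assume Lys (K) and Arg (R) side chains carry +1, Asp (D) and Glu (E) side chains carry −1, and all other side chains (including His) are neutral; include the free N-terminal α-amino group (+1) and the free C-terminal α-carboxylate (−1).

-3

Positive (K, R): Lys22 → +1.
Negative (D, E): Glu5, Asp10, Asp13, Asp31 → −4.
The N-terminus (+1) and C-terminus (−1) cancel.
Net charge = (+1) + (−4) = −3.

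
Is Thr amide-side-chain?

No

The amide-side-chain residues are Asn (N) and Gln (Q).
Threonine is not in this group.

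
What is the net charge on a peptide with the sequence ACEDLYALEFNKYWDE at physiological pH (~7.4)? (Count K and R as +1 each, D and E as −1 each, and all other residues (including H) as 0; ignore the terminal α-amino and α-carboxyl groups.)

-4

Positive (K, R): K12 → +1.
Negative (D, E): E3, D4, E9, D15, E16 → −5.
Net charge = (+1) + (−5) = −4.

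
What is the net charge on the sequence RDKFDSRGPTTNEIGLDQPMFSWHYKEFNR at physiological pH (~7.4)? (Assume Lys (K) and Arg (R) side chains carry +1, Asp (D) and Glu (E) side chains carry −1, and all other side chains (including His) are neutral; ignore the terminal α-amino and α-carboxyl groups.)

0

Positive (K, R): R1, K3, R7, K26, R30 → +5.
Negative (D, E): D2, D5, E13, D17, E27 → −5.
Net charge = (+5) + (−5) = 0.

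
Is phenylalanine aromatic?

Phenylalanine (F), tryptophan (W), and tyrosine (Y) have aromatic ring side chains.
Phenylalanine is in this group.

Yes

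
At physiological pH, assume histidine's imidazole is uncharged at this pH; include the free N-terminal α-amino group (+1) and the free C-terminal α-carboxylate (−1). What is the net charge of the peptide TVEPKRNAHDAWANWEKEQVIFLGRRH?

+1

At pH ~7.4 the Lys and Arg side chains are protonated (+1), the Asp and Glu side chains are deprotonated (−1), and with His taken as neutral all other side chains carry no charge.
Positive (K, R): K5, R6, K17, R25, R26 → +5.
Negative (D, E): E3, D10, E16, E18 → −4.
The N-terminus (+1) and C-terminus (−1) cancel.
Net charge = (+5) + (−4) = +1.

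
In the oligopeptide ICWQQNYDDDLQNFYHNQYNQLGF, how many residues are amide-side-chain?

9

Asparagine (N) and glutamine (Q) have uncharged amide side chains.
Matching residues: Q4, Q5, N6, Q12, N13, N17, Q18, N20, Q21.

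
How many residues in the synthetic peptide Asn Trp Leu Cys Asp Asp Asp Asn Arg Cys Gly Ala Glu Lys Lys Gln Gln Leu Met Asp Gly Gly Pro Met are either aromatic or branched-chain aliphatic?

3

Aromatic: F, W, Y. Branched-chain aliphatic: I, L, V.
Aromatic residues here: Trp2 (1).
Branched-chain aliphatic residues here: Leu3, Leu18 (2).
The two groups share no amino acid, so total = 1 + 2 = 3.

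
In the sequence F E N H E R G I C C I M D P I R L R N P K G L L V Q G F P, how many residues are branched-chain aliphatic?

Valine (V), leucine (L), and isoleucine (I) are the branched-chain amino acids.
Matching residues: I8, I11, I15, L17, L23, L24, V25.

7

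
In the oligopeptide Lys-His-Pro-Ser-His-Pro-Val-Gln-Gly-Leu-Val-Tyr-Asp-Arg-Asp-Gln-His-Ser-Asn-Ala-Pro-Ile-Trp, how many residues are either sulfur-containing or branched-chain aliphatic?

4

Sulfur-containing: C, M. Branched-chain aliphatic: I, L, V.
Sulfur-containing residues here: none (0).
Branched-chain aliphatic residues here: Val7, Leu10, Val11, Ile22 (4).
The two groups share no amino acid, so total = 0 + 4 = 4.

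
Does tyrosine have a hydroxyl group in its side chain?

Yes

The –OH-bearing residues are Ser, Thr (aliphatic alcohols), and Tyr (phenol).
Tyrosine is in this group.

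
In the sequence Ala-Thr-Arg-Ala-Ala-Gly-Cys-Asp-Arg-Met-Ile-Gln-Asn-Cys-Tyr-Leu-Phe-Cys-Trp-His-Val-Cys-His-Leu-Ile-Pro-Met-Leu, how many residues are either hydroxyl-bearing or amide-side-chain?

4

Hydroxyl-bearing: S, T, Y. Amide-side-chain: N, Q.
Hydroxyl-bearing residues here: Thr2, Tyr15 (2).
Amide-side-chain residues here: Gln12, Asn13 (2).
The two groups share no amino acid, so total = 2 + 2 = 4.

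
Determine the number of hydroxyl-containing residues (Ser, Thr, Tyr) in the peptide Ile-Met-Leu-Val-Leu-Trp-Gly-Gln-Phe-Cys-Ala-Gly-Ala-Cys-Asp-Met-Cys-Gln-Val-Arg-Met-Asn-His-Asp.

0

None of the 24 residues belong to this group.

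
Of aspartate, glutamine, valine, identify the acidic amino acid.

aspartate

Aspartate (D) and glutamate (E) have carboxylic-acid side chains and are the acidic amino acids.
Of the listed options, only aspartate belongs to this group.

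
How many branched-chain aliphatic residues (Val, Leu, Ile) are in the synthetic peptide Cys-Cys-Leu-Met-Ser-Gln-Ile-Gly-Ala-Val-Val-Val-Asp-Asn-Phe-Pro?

Matching residues: Leu3, Ile7, Val10, Val11, Val12.

5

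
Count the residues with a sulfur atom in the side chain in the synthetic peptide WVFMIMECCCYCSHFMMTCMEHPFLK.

Cysteine (C, thiol) and methionine (M, thioether) are the two sulfur-containing amino acids.
Matching residues: M4, M6, C8, C9, C10, C12, M16, M17, C19, M20.

10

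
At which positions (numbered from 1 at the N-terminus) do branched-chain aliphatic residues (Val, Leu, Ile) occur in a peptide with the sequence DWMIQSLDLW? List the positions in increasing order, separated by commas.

4, 7, 9

Matching residues: I4, L7, L9.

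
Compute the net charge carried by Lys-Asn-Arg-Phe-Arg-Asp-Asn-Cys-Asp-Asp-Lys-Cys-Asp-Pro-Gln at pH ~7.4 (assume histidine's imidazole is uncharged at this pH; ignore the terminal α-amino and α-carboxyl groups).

The side chains ionized at physiological pH are Lys/Arg (+1) and Asp/Glu (−1); with His treated as neutral, nothing else contributes.
Positive (K, R): Lys1, Arg3, Arg5, Lys11 → +4.
Negative (D, E): Asp6, Asp9, Asp10, Asp13 → −4.
Net charge = (+4) + (−4) = 0.

0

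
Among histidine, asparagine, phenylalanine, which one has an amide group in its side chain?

Asparagine (N) and glutamine (Q) have uncharged amide side chains.
Of the listed options, only asparagine belongs to this group.

asparagine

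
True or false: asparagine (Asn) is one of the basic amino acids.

False

The basic amino acids are Lys (K), Arg (R), and His (H).
Asparagine is not in this group.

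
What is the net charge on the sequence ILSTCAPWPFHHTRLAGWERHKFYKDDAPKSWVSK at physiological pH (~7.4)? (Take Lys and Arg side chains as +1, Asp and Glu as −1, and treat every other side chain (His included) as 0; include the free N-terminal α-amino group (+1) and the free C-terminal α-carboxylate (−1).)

+3

Positive (K, R): R14, R20, K22, K25, K30, K35 → +6.
Negative (D, E): E19, D26, D27 → −3.
The N-terminus (+1) and C-terminus (−1) cancel.
Net charge = (+6) + (−3) = +3.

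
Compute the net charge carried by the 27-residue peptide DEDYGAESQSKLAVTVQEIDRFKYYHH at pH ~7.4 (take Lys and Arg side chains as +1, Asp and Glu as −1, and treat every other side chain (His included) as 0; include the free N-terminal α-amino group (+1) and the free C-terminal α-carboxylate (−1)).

Positive (K, R): K11, R21, K23 → +3.
Negative (D, E): D1, E2, D3, E7, E18, D20 → −6.
The N-terminus (+1) and C-terminus (−1) cancel.
Net charge = (+3) + (−6) = −3.

-3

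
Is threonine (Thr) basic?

No

K, R, and H are the three residues with basic side chains (ε-amine, guanidinium, and imidazole respectively).
Threonine is not in this group.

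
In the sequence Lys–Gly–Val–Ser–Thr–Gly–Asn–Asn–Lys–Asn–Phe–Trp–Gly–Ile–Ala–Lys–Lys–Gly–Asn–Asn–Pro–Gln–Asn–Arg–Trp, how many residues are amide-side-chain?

The amide-side-chain residues are Asn (N) and Gln (Q).
Matching residues: Asn7, Asn8, Asn10, Asn19, Asn20, Gln22, Asn23.

7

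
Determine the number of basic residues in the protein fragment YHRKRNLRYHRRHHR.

11

K, R, and H are the three residues with basic side chains (ε-amine, guanidinium, and imidazole respectively).
Matching residues: H2, R3, K4, R5, R8, H10, R11, R12, H13, H14, R15.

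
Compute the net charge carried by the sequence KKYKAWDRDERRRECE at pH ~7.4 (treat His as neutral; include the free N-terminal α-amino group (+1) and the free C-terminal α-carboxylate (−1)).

The side chains ionized at physiological pH are Lys/Arg (+1) and Asp/Glu (−1); with His treated as neutral, nothing else contributes.
Positive (K, R): K1, K2, K4, R8, R11, R12, R13 → +7.
Negative (D, E): D7, D9, E10, E14, E16 → −5.
The N-terminus (+1) and C-terminus (−1) cancel.
Net charge = (+7) + (−5) = +2.

+2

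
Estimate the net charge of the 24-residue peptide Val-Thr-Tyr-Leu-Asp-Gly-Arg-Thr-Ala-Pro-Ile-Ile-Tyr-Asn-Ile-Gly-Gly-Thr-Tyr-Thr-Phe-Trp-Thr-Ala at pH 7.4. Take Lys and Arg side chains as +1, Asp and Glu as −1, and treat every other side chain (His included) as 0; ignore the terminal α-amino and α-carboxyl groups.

Positive (K, R): Arg7 → +1.
Negative (D, E): Asp5 → −1.
Net charge = (+1) + (−1) = 0.

0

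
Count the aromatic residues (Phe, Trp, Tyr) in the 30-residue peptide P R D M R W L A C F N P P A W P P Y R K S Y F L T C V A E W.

7

Matching residues: W6, F10, W15, Y18, Y22, F23, W30.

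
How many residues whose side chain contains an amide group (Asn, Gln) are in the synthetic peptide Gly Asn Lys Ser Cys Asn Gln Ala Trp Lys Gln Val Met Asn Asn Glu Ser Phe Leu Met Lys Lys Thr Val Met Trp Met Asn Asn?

Matching residues: Asn2, Asn6, Gln7, Gln11, Asn14, Asn15, Asn28, Asn29.

8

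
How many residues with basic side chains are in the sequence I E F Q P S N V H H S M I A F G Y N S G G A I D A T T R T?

3

The basic amino acids are Lys (K), Arg (R), and His (H).
Matching residues: H9, H10, R28.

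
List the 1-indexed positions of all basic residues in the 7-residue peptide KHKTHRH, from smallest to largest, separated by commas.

The basic amino acids are Lys (K), Arg (R), and His (H).
Matching residues: K1, H2, K3, H5, R6, H7.

1, 2, 3, 5, 6, 7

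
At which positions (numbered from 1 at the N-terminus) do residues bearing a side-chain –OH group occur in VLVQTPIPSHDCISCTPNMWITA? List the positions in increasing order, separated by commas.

5, 9, 14, 16, 22

S, T, and Y are the three residues with a side-chain hydroxyl.
Matching residues: T5, S9, S14, T16, T22.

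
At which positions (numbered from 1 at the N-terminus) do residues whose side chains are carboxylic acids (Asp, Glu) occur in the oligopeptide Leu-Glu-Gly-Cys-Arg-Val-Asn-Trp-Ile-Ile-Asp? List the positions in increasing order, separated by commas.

2, 11

Matching residues: Glu2, Asp11.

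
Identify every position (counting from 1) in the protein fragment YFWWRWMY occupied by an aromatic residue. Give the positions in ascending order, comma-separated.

Phenylalanine (F), tryptophan (W), and tyrosine (Y) have aromatic ring side chains.
Matching residues: Y1, F2, W3, W4, W6, Y8.

1, 2, 3, 4, 6, 8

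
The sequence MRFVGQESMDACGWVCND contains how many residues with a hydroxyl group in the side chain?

1

Serine (S), threonine (T), and tyrosine (Y) each carry a hydroxyl group on the side chain.
Matching residues: S8.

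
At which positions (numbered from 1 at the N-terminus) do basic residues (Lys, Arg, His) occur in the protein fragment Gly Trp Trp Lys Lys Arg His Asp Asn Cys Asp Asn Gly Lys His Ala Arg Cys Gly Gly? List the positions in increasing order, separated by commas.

Matching residues: Lys4, Lys5, Arg6, His7, Lys14, His15, Arg17.

4, 5, 6, 7, 14, 15, 17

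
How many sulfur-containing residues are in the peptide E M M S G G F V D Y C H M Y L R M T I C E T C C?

The sulfur-bearing residues are cysteine (–SH) and methionine (–S–CH₃).
Matching residues: M2, M3, C11, M13, M17, C20, C23, C24.

8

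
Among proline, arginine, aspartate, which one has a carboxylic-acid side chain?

Aspartate (D) and glutamate (E) have carboxylic-acid side chains and are the acidic amino acids.
Of the listed options, only aspartate belongs to this group.

aspartate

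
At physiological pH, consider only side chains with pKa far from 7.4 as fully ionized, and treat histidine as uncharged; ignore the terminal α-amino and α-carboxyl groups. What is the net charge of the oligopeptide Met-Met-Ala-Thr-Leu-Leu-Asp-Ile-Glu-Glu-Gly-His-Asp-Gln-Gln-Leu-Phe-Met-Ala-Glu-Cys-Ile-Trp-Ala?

The side chains ionized at physiological pH are Lys/Arg (+1) and Asp/Glu (−1); with His treated as neutral, nothing else contributes.
Positive (K, R): none → +0.
Negative (D, E): Asp7, Glu9, Glu10, Asp13, Glu20 → −5.
Net charge = (+0) + (−5) = −5.

-5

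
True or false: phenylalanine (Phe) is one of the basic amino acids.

Lysine (K), arginine (R), and histidine (H) have basic, nitrogen-containing side chains.
Phenylalanine is not in this group.

False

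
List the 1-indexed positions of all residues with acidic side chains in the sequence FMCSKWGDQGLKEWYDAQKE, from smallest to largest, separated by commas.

8, 13, 16, 20

The acidic residues are Asp (D) and Glu (E), whose side chains end in a carboxylate group.
Matching residues: D8, E13, D16, E20.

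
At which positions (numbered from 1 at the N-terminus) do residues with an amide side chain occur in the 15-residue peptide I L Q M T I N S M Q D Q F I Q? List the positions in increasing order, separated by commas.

The amide-side-chain residues are Asn (N) and Gln (Q).
Matching residues: Q3, N7, Q10, Q12, Q15.

3, 7, 10, 12, 15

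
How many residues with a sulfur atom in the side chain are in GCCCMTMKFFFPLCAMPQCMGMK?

10

Only Cys (C) and Met (M) have a sulfur atom in the side chain.
Matching residues: C2, C3, C4, M5, M7, C14, M16, C19, M20, M22.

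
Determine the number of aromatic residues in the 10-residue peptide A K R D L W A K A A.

The aromatic amino acids are Phe (F, benzyl), Trp (W, indole), and Tyr (Y, phenol).
Matching residues: W6.

1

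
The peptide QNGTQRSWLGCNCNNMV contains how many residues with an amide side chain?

6

Asparagine (N) and glutamine (Q) have uncharged amide side chains.
Matching residues: Q1, N2, Q5, N12, N14, N15.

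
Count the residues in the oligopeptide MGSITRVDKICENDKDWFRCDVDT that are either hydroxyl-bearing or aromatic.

Hydroxyl-bearing: S, T, Y. Aromatic: F, W, Y.
Hydroxyl-bearing residues here: S3, T5, T24 (3).
Aromatic residues here: W17, F18 (2).
(Y belongs to both groups, but none appear in this sequence.) Total = 3 + 2 = 5.

5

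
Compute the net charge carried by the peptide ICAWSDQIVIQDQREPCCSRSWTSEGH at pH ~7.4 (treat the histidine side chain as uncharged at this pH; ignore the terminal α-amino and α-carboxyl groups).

At pH ~7.4 the Lys and Arg side chains are protonated (+1), the Asp and Glu side chains are deprotonated (−1), and with His taken as neutral all other side chains carry no charge.
Positive (K, R): R14, R20 → +2.
Negative (D, E): D6, D12, E15, E25 → −4.
Net charge = (+2) + (−4) = −2.

-2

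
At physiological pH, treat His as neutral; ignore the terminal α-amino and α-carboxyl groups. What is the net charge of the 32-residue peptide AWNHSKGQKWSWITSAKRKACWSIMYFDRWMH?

+5

The side chains ionized at physiological pH are Lys/Arg (+1) and Asp/Glu (−1); with His treated as neutral, nothing else contributes.
Positive (K, R): K6, K9, K17, R18, K19, R29 → +6.
Negative (D, E): D28 → −1.
Net charge = (+6) + (−1) = +5.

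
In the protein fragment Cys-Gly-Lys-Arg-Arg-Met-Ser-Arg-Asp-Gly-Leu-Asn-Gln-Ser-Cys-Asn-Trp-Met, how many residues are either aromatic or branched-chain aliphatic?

2

Aromatic: F, W, Y. Branched-chain aliphatic: I, L, V.
Aromatic residues here: Trp17 (1).
Branched-chain aliphatic residues here: Leu11 (1).
The two groups share no amino acid, so total = 1 + 1 = 2.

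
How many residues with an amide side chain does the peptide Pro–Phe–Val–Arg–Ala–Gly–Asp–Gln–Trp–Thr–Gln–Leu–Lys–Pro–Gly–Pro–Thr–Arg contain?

2

The amide-side-chain residues are Asn (N) and Gln (Q).
Matching residues: Gln8, Gln11.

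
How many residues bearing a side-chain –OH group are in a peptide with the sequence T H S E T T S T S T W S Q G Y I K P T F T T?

13

S, T, and Y are the three residues with a side-chain hydroxyl.
Matching residues: T1, S3, T5, T6, S7, T8, S9, T10, S12, Y15, T19, T21, T22.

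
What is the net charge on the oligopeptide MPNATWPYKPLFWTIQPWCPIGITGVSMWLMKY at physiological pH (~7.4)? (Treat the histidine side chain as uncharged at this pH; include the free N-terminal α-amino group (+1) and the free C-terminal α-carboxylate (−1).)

At pH ~7.4 the Lys and Arg side chains are protonated (+1), the Asp and Glu side chains are deprotonated (−1), and with His taken as neutral all other side chains carry no charge.
Positive (K, R): K9, K32 → +2.
Negative (D, E): none → −0.
The N-terminus (+1) and C-terminus (−1) cancel.
Net charge = (+2) + (−0) = +2.

+2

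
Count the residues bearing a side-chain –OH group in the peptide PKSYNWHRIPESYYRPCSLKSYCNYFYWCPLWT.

11

Serine (S), threonine (T), and tyrosine (Y) each carry a hydroxyl group on the side chain.
Matching residues: S3, Y4, S12, Y13, Y14, S18, S21, Y22, Y25, Y27, T33.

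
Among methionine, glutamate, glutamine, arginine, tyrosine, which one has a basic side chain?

Lysine (K), arginine (R), and histidine (H) have basic, nitrogen-containing side chains.
Of the listed options, only arginine belongs to this group.

arginine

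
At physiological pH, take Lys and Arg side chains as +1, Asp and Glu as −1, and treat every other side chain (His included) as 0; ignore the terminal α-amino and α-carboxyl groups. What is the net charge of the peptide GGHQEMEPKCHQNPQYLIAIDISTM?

Positive (K, R): K9 → +1.
Negative (D, E): E5, E7, D21 → −3.
Net charge = (+1) + (−3) = −2.

-2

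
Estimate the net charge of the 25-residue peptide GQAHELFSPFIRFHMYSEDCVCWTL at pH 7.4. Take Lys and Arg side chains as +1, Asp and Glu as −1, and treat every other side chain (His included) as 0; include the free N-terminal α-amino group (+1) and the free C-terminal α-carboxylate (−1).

-2

Positive (K, R): R12 → +1.
Negative (D, E): E5, E18, D19 → −3.
The N-terminus (+1) and C-terminus (−1) cancel.
Net charge = (+1) + (−3) = −2.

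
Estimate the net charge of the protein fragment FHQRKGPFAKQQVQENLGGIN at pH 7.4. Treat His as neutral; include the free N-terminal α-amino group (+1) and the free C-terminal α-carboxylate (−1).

+2

At pH ~7.4 the Lys and Arg side chains are protonated (+1), the Asp and Glu side chains are deprotonated (−1), and with His taken as neutral all other side chains carry no charge.
Positive (K, R): R4, K5, K10 → +3.
Negative (D, E): E15 → −1.
The N-terminus (+1) and C-terminus (−1) cancel.
Net charge = (+3) + (−1) = +2.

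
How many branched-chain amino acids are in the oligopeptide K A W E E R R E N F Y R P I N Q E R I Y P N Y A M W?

V, L, and I make up the branched-chain aliphatic group.
Matching residues: I14, I19.

2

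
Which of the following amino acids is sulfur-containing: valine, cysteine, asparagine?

cysteine

Cysteine (C, thiol) and methionine (M, thioether) are the two sulfur-containing amino acids.
Of the listed options, only cysteine belongs to this group.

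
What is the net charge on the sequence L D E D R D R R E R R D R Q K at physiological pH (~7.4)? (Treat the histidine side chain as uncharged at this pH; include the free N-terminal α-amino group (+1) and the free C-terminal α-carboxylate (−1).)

+1

At pH ~7.4 the Lys and Arg side chains are protonated (+1), the Asp and Glu side chains are deprotonated (−1), and with His taken as neutral all other side chains carry no charge.
Positive (K, R): R5, R7, R8, R10, R11, R13, K15 → +7.
Negative (D, E): D2, E3, D4, D6, E9, D12 → −6.
The N-terminus (+1) and C-terminus (−1) cancel.
Net charge = (+7) + (−6) = +1.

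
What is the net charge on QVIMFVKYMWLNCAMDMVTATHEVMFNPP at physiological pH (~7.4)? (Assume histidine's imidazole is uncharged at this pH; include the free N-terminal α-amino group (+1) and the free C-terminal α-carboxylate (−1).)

At pH ~7.4 the Lys and Arg side chains are protonated (+1), the Asp and Glu side chains are deprotonated (−1), and with His taken as neutral all other side chains carry no charge.
Positive (K, R): K7 → +1.
Negative (D, E): D16, E23 → −2.
The N-terminus (+1) and C-terminus (−1) cancel.
Net charge = (+1) + (−2) = −1.

-1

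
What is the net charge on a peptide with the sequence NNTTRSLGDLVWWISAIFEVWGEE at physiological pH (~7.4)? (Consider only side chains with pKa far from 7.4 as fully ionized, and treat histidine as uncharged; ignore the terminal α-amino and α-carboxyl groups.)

-3

At pH ~7.4 the Lys and Arg side chains are protonated (+1), the Asp and Glu side chains are deprotonated (−1), and with His taken as neutral all other side chains carry no charge.
Positive (K, R): R5 → +1.
Negative (D, E): D9, E19, E23, E24 → −4.
Net charge = (+1) + (−4) = −3.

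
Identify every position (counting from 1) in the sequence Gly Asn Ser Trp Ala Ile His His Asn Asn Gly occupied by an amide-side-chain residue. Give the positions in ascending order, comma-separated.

Matching residues: Asn2, Asn9, Asn10.

2, 9, 10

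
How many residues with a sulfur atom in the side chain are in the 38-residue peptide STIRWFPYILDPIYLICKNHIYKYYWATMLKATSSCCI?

Only Cys (C) and Met (M) have a sulfur atom in the side chain.
Matching residues: C17, M29, C36, C37.

4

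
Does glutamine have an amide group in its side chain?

Only N (asparagine) and Q (glutamine) carry a side-chain carboxamide.
Glutamine is in this group.

Yes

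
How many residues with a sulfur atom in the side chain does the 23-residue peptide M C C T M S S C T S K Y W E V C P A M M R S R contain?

The sulfur-bearing residues are cysteine (–SH) and methionine (–S–CH₃).
Matching residues: M1, C2, C3, M5, C8, C16, M19, M20.

8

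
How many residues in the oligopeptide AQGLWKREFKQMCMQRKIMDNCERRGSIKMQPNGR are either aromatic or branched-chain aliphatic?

5

Aromatic: F, W, Y. Branched-chain aliphatic: I, L, V.
Aromatic residues here: W5, F9 (2).
Branched-chain aliphatic residues here: L4, I18, I28 (3).
The two groups share no amino acid, so total = 2 + 3 = 5.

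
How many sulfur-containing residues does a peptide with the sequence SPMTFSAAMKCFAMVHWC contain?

Cysteine (C, thiol) and methionine (M, thioether) are the two sulfur-containing amino acids.
Matching residues: M3, M9, C11, M14, C18.

5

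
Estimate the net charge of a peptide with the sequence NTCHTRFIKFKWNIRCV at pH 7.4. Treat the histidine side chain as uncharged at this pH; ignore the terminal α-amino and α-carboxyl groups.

+4

At pH ~7.4 the Lys and Arg side chains are protonated (+1), the Asp and Glu side chains are deprotonated (−1), and with His taken as neutral all other side chains carry no charge.
Positive (K, R): R6, K9, K11, R15 → +4.
Negative (D, E): none → −0.
Net charge = (+4) + (−0) = +4.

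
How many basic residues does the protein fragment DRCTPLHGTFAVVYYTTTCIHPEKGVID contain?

K, R, and H are the three residues with basic side chains (ε-amine, guanidinium, and imidazole respectively).
Matching residues: R2, H7, H21, K24.

4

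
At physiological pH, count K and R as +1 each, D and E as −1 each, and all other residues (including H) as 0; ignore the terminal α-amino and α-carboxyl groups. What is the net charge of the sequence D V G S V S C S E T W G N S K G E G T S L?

Positive (K, R): K15 → +1.
Negative (D, E): D1, E9, E17 → −3.
Net charge = (+1) + (−3) = −2.

-2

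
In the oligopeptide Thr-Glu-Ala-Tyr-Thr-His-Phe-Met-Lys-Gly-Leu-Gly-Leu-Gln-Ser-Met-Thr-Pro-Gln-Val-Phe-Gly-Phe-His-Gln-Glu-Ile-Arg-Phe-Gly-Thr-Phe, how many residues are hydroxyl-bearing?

6

The –OH-bearing residues are Ser, Thr (aliphatic alcohols), and Tyr (phenol).
Matching residues: Thr1, Tyr4, Thr5, Ser15, Thr17, Thr31.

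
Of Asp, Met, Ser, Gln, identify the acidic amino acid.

Only D (aspartate) and E (glutamate) carry a side-chain carboxylic acid.
Of the listed options, only Asp belongs to this group.

Asp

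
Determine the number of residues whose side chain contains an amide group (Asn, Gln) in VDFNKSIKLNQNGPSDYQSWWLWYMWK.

5

Matching residues: N4, N10, Q11, N12, Q18.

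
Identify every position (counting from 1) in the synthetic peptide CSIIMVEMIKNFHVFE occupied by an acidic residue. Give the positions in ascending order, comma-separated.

7, 16

Only D (aspartate) and E (glutamate) carry a side-chain carboxylic acid.
Matching residues: E7, E16.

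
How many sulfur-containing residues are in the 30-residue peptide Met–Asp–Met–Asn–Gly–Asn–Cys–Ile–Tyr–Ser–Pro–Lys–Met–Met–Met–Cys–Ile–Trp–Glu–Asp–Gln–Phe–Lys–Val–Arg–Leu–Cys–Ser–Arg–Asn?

8

The sulfur-bearing residues are cysteine (–SH) and methionine (–S–CH₃).
Matching residues: Met1, Met3, Cys7, Met13, Met14, Met15, Cys16, Cys27.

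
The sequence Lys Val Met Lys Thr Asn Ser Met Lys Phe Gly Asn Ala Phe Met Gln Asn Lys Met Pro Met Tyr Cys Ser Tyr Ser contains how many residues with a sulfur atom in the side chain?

6

Only Cys (C) and Met (M) have a sulfur atom in the side chain.
Matching residues: Met3, Met8, Met15, Met19, Met21, Cys23.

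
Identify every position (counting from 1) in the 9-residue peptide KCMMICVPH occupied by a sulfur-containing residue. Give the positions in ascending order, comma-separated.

2, 3, 4, 6

Cysteine (C, thiol) and methionine (M, thioether) are the two sulfur-containing amino acids.
Matching residues: C2, M3, M4, C6.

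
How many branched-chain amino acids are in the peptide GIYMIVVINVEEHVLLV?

V, L, and I make up the branched-chain aliphatic group.
Matching residues: I2, I5, V6, V7, I8, V10, V14, L15, L16, V17.

10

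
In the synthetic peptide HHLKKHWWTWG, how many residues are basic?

Lysine (K), arginine (R), and histidine (H) have basic, nitrogen-containing side chains.
Matching residues: H1, H2, K4, K5, H6.

5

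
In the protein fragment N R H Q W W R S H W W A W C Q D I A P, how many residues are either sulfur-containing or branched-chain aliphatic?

2

Sulfur-containing: C, M. Branched-chain aliphatic: I, L, V.
Sulfur-containing residues here: C14 (1).
Branched-chain aliphatic residues here: I17 (1).
The two groups share no amino acid, so total = 1 + 1 = 2.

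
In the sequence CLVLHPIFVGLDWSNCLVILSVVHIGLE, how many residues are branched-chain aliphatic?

14

Valine (V), leucine (L), and isoleucine (I) are the branched-chain amino acids.
Matching residues: L2, V3, L4, I7, V9, L11, L17, V18, I19, L20, V22, V23, I25, L27.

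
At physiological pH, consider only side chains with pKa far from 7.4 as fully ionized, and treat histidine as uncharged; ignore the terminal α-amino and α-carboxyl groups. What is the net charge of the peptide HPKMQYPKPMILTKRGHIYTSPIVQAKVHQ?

+5

The side chains ionized at physiological pH are Lys/Arg (+1) and Asp/Glu (−1); with His treated as neutral, nothing else contributes.
Positive (K, R): K3, K8, K14, R15, K27 → +5.
Negative (D, E): none → −0.
Net charge = (+5) + (−0) = +5.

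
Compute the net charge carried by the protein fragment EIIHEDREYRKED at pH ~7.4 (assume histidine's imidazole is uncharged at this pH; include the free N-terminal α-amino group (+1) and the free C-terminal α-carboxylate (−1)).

-3

At pH ~7.4 the Lys and Arg side chains are protonated (+1), the Asp and Glu side chains are deprotonated (−1), and with His taken as neutral all other side chains carry no charge.
Positive (K, R): R7, R10, K11 → +3.
Negative (D, E): E1, E5, D6, E8, E12, D13 → −6.
The N-terminus (+1) and C-terminus (−1) cancel.
Net charge = (+3) + (−6) = −3.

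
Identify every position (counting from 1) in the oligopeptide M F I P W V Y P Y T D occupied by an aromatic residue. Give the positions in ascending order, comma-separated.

Matching residues: F2, W5, Y7, Y9.

2, 5, 7, 9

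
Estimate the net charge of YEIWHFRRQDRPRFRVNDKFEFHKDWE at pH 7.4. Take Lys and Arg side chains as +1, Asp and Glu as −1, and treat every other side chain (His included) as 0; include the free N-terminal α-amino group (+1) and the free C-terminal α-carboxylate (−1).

Positive (K, R): R7, R8, R11, R13, R15, K19, K24 → +7.
Negative (D, E): E2, D10, D18, E21, D25, E27 → −6.
The N-terminus (+1) and C-terminus (−1) cancel.
Net charge = (+7) + (−6) = +1.

+1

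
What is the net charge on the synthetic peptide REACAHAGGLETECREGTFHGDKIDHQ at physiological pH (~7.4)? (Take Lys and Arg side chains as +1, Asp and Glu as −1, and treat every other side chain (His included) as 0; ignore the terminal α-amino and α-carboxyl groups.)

Positive (K, R): R1, R15, K23 → +3.
Negative (D, E): E2, E11, E13, E16, D22, D25 → −6.
Net charge = (+3) + (−6) = −3.

-3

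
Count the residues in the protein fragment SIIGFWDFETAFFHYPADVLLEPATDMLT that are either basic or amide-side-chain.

Basic: H, K, R. Amide-side-chain: N, Q.
Basic residues here: H14 (1).
Amide-side-chain residues here: none (0).
The two groups share no amino acid, so total = 1 + 0 = 1.

1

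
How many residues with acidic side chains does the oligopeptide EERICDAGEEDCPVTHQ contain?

6

The acidic residues are Asp (D) and Glu (E), whose side chains end in a carboxylate group.
Matching residues: E1, E2, D6, E9, E10, D11.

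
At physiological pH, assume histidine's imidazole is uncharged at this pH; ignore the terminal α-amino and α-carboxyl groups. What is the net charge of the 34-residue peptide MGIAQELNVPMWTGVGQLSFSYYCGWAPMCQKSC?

At pH ~7.4 the Lys and Arg side chains are protonated (+1), the Asp and Glu side chains are deprotonated (−1), and with His taken as neutral all other side chains carry no charge.
Positive (K, R): K32 → +1.
Negative (D, E): E6 → −1.
Net charge = (+1) + (−1) = 0.

0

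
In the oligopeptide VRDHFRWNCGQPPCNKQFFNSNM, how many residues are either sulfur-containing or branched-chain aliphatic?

Sulfur-containing: C, M. Branched-chain aliphatic: I, L, V.
Sulfur-containing residues here: C9, C14, M23 (3).
Branched-chain aliphatic residues here: V1 (1).
The two groups share no amino acid, so total = 3 + 1 = 4.

4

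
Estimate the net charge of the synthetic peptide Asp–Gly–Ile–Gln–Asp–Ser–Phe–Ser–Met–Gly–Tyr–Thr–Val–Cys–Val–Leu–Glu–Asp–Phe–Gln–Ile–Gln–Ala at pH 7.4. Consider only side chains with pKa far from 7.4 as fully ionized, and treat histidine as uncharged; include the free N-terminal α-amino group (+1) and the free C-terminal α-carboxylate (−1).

-4

The side chains ionized at physiological pH are Lys/Arg (+1) and Asp/Glu (−1); with His treated as neutral, nothing else contributes.
Positive (K, R): none → +0.
Negative (D, E): Asp1, Asp5, Glu17, Asp18 → −4.
The N-terminus (+1) and C-terminus (−1) cancel.
Net charge = (+0) + (−4) = −4.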